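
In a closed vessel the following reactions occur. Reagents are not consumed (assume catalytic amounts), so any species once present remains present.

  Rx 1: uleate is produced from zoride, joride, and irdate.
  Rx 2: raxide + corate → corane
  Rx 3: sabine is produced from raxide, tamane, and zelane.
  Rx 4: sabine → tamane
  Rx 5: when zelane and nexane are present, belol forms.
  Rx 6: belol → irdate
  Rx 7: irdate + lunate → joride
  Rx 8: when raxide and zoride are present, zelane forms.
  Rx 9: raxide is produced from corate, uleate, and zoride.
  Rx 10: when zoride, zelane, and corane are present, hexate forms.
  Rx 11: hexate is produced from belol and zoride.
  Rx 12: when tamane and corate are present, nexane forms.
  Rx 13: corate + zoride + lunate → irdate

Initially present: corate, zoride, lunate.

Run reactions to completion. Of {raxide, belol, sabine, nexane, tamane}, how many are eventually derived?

1

corate, zoride, and lunate present → irdate forms (Rx 13).
irdate and lunate present → joride forms (Rx 7).
zoride, joride, and irdate present → uleate forms (Rx 1).
corate, uleate, and zoride present → raxide forms (Rx 9).
raxide: reached.
belol would need zelane and nexane (Rx 5), but nexane never forms.
sabine would need raxide, tamane, and zelane (Rx 3), but tamane never forms.
nexane would need tamane and corate (Rx 12), but tamane never forms.
tamane would need sabine (Rx 4), but sabine never forms.
Reached: raxide — 1 of the 5.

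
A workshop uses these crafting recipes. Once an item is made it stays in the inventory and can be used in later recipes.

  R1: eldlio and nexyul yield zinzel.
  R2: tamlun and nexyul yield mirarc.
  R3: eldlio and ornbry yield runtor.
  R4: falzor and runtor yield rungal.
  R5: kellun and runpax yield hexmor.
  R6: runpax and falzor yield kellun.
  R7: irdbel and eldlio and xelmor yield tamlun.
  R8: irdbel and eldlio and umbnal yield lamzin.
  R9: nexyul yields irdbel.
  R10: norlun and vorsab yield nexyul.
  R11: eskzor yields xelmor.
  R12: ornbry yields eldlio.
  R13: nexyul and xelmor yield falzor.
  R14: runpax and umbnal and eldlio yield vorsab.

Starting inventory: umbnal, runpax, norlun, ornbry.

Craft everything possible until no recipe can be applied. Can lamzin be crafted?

Yes

ornbry → eldlio (R12).
runpax and umbnal and eldlio → vorsab (R14).
norlun and vorsab → nexyul (R10).
Using R9, nexyul makes irdbel.
irdbel and eldlio and umbnal → lamzin (R8).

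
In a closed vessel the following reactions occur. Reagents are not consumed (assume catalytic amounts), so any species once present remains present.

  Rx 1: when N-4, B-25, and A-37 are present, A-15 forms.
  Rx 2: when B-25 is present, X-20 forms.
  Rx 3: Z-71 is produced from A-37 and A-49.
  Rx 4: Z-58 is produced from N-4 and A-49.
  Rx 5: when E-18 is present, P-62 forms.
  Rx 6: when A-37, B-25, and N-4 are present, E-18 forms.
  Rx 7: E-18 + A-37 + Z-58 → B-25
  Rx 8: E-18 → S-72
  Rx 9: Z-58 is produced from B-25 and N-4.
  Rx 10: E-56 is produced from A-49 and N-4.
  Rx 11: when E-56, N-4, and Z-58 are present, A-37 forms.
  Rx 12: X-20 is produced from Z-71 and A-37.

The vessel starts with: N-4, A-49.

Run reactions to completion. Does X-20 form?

N-4 and A-49 present → Z-58 forms (Rx 4).
A-49 and N-4 present → E-56 forms (Rx 10).
E-56, N-4, and Z-58 present → A-37 forms (Rx 11).
A-37 and A-49 present → Z-71 forms (Rx 3).
Z-71 and A-37 present → X-20 forms (Rx 12).

Yes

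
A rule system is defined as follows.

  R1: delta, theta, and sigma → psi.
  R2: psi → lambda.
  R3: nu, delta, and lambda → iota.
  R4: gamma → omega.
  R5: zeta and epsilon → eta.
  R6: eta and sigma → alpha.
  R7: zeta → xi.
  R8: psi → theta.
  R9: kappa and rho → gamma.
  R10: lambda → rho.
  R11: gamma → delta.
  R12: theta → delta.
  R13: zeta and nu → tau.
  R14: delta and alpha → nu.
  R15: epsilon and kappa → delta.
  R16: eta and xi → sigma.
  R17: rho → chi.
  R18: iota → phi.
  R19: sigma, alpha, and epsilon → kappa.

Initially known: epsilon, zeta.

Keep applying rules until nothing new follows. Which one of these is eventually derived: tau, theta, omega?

From zeta, R7 gives xi.
From zeta and epsilon, R5 gives eta.
eta and xi hold, so sigma follows (R16).
eta and sigma hold, so alpha follows (R6).
sigma, alpha, and epsilon hold, so kappa follows (R19).
From epsilon and kappa, R15 gives delta.
From delta and alpha, R14 gives nu.
zeta and nu hold, so tau follows (R13).
omega would need gamma (R4), but gamma is never established. theta would need psi (R8), but psi is never established.

tau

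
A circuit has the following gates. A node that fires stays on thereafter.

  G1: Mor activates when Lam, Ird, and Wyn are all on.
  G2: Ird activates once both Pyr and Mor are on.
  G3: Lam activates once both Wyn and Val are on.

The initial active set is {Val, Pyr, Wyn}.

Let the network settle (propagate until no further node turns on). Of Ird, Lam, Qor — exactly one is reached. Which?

Lam

G3: Wyn and Val on → Lam on.
Ird would need Pyr and Mor (G2), but Mor never turns on. No rule produces Qor, and it is not given.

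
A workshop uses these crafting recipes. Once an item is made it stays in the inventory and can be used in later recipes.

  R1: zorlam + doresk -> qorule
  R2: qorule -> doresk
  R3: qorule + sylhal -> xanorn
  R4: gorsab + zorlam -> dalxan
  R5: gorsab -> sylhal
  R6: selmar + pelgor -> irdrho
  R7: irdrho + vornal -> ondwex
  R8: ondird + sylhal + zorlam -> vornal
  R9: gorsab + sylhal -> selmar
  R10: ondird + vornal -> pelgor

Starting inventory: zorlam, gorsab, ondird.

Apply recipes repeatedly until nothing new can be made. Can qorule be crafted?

qorule would need zorlam and doresk (R1), but doresk is never obtained.

No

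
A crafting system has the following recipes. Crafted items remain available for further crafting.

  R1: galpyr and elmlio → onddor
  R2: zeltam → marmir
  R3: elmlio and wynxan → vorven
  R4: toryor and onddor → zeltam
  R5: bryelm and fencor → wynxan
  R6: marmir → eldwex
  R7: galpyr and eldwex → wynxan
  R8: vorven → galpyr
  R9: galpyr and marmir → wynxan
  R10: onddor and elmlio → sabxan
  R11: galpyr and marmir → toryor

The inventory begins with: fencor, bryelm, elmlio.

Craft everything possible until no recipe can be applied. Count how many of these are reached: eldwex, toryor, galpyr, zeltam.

bryelm and fencor → wynxan (R5).
Using R3, elmlio and wynxan make vorven.
vorven → galpyr (R8).
eldwex would need marmir (R6), but marmir is never obtained.
toryor would need galpyr and marmir (R11), but marmir is never obtained.
galpyr: reached.
zeltam would need toryor and onddor (R4), but toryor is never obtained.
Reached: galpyr — 1 of the 4.

1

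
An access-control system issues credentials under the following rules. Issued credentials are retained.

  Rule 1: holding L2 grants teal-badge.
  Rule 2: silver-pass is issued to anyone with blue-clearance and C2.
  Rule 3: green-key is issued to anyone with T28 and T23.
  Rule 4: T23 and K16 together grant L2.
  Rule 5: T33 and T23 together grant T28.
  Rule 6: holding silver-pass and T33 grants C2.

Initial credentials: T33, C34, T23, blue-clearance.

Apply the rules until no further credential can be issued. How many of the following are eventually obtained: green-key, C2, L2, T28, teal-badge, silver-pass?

Holding T33 and T23 grants T28 (Rule 5).
Holding T28 and T23 grants green-key (Rule 3).
green-key: reached.
C2 would need silver-pass and T33 (Rule 6), but silver-pass is never granted.
L2 would need T23 and K16 (Rule 4), but K16 is never granted.
T28: reached.
teal-badge would need L2 (Rule 1), but L2 is never granted.
silver-pass would need blue-clearance and C2 (Rule 2), but C2 is never granted.
Reached: green-key and T28 — 2 of the 6.

2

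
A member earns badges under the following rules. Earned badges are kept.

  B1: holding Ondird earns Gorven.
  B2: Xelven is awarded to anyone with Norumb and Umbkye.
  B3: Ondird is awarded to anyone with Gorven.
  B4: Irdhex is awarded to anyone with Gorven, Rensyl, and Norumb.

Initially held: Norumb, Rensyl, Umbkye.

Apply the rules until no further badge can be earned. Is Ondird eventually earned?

No

Ondird would need Gorven (B3), but Gorven is never earned.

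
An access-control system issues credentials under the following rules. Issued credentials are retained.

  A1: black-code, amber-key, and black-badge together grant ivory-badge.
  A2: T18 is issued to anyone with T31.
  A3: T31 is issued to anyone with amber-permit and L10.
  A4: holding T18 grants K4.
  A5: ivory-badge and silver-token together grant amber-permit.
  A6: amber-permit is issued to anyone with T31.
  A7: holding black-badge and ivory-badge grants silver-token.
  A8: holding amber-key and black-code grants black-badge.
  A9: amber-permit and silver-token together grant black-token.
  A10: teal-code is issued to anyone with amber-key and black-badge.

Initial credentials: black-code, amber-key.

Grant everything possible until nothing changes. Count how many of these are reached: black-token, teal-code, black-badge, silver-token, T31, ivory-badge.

5

Holding amber-key and black-code grants black-badge (A8).
Holding black-code, amber-key, and black-badge grants ivory-badge (A1).
Holding amber-key and black-badge grants teal-code (A10).
Holding black-badge and ivory-badge grants silver-token (A7).
Holding ivory-badge and silver-token grants amber-permit (A5).
Holding amber-permit and silver-token grants black-token (A9).
black-token: reached.
teal-code: reached.
black-badge: reached.
silver-token: reached.
T31 would need amber-permit and L10 (A3), but L10 is never granted.
ivory-badge: reached.
Reached: black-token, teal-code, black-badge, silver-token, and ivory-badge — 5 of the 6.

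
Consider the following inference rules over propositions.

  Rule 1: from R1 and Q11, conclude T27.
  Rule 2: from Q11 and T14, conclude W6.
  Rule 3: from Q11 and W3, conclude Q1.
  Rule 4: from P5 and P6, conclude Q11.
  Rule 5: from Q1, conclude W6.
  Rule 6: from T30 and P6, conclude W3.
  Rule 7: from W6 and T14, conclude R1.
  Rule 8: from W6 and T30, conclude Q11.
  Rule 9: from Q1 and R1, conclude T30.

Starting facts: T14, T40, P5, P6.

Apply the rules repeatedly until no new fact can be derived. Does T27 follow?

From P5 and P6, Rule 4 gives Q11.
From Q11 and T14, Rule 2 gives W6.
W6 and T14 hold, so R1 follows (Rule 7).
From R1 and Q11, Rule 1 gives T27.

Yes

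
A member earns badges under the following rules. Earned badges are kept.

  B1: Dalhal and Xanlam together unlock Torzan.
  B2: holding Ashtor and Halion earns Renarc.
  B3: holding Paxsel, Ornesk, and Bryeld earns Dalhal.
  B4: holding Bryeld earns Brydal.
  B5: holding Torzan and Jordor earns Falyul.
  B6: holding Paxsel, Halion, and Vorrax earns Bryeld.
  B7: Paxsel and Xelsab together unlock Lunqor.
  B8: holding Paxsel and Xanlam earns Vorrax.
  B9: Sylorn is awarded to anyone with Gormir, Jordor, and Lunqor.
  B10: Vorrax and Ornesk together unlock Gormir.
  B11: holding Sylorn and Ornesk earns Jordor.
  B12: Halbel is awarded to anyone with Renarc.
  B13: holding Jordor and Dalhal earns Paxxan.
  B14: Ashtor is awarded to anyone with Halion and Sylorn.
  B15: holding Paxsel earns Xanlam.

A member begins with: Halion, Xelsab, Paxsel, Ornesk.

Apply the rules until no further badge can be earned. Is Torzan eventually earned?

With Paxsel, Xanlam is earned (B15).
With Paxsel and Xanlam, Vorrax is earned (B8).
With Paxsel, Halion, and Vorrax, Bryeld is earned (B6).
With Paxsel, Ornesk, and Bryeld, Dalhal is earned (B3).
With Dalhal and Xanlam, Torzan is earned (B1).

Yes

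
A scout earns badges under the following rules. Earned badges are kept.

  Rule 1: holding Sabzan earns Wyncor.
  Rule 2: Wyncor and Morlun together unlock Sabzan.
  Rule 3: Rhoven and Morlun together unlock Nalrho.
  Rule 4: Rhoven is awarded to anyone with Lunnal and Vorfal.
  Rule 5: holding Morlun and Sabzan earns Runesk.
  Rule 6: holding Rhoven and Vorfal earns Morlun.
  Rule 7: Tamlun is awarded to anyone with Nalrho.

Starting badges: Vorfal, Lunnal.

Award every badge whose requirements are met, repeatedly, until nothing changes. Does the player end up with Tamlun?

Yes

With Lunnal and Vorfal, Rhoven is earned (Rule 4).
With Rhoven and Vorfal, Morlun is earned (Rule 6).
With Rhoven and Morlun, Nalrho is earned (Rule 3).
With Nalrho, Tamlun is earned (Rule 7).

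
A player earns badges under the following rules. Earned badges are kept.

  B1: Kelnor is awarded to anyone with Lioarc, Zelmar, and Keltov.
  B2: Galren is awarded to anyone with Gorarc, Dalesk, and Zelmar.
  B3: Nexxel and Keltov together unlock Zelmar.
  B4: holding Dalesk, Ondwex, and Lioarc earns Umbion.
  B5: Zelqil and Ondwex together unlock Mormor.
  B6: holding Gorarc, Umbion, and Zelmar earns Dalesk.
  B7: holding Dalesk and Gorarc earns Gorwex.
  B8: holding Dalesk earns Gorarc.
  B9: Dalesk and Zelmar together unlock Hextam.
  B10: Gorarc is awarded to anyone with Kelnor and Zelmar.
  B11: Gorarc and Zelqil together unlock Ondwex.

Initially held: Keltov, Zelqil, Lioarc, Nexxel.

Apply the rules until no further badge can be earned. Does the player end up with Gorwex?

No

Gorwex would need Dalesk and Gorarc (B7), but Dalesk is never earned.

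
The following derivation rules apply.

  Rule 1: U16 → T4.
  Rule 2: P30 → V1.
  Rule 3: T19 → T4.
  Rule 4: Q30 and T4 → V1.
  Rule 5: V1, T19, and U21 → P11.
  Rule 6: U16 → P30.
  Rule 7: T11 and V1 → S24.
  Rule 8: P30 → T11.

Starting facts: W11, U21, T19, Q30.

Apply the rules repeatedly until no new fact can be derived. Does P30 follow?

No

P30 would need U16 (Rule 6), but U16 is never established.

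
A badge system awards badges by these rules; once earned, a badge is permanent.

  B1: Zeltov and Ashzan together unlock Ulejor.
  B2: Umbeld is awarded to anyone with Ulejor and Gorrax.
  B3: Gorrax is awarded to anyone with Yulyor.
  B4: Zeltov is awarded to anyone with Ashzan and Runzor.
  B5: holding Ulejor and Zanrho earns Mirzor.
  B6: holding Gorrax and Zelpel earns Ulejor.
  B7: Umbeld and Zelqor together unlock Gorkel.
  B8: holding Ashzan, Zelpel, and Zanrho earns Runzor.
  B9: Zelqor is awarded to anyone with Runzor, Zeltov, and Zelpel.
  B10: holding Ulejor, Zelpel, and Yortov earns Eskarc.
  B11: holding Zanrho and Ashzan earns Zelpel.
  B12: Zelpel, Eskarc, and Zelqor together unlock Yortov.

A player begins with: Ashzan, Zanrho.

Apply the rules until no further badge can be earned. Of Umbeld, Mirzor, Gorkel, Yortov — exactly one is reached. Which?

Mirzor

With Zanrho and Ashzan, Zelpel is earned (B11).
With Ashzan, Zelpel, and Zanrho, Runzor is earned (B8).
With Ashzan and Runzor, Zeltov is earned (B4).
With Zeltov and Ashzan, Ulejor is earned (B1).
With Ulejor and Zanrho, Mirzor is earned (B5).
Umbeld would need Ulejor and Gorrax (B2), but Gorrax is never earned. Gorkel would need Umbeld and Zelqor (B7), but Umbeld is never earned. Yortov would need Zelpel, Eskarc, and Zelqor (B12), but Eskarc is never earned.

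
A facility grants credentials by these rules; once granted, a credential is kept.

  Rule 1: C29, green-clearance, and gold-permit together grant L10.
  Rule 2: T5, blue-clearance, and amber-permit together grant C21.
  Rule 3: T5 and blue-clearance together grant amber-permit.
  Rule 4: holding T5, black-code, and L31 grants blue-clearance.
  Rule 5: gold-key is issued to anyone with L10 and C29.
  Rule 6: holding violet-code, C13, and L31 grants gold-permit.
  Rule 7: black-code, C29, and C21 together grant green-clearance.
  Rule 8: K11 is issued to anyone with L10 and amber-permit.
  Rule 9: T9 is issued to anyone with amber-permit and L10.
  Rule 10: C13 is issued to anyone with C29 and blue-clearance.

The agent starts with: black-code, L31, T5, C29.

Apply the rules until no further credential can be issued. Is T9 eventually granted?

T9 would need amber-permit and L10 (Rule 9), but L10 is never granted.

No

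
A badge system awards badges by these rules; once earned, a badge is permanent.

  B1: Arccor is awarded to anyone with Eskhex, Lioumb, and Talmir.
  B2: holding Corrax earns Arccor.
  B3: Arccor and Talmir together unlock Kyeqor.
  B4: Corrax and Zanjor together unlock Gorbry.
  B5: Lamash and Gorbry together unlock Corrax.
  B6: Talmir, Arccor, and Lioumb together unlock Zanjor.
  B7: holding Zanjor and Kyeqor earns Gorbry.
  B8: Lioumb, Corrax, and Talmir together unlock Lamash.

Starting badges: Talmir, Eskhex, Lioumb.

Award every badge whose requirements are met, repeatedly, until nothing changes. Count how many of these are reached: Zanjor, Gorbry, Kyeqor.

3

With Eskhex, Lioumb, and Talmir, Arccor is earned (B1).
With Talmir, Arccor, and Lioumb, Zanjor is earned (B6).
With Arccor and Talmir, Kyeqor is earned (B3).
With Zanjor and Kyeqor, Gorbry is earned (B7).
Zanjor: reached.
Gorbry: reached.
Kyeqor: reached.
All 3 are reached.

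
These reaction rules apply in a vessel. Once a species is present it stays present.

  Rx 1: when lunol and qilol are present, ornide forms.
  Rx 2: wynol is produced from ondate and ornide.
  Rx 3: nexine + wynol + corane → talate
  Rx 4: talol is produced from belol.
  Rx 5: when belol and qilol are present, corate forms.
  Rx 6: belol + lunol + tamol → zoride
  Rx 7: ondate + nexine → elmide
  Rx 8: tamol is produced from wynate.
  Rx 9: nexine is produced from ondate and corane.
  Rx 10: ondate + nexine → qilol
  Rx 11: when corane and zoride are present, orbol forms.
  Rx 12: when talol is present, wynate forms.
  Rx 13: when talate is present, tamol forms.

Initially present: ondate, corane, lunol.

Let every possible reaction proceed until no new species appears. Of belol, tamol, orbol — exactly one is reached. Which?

ondate and corane present → nexine forms (Rx 9).
ondate and nexine present → qilol forms (Rx 10).
lunol and qilol present → ornide forms (Rx 1).
ondate and ornide present → wynol forms (Rx 2).
nexine, wynol, and corane present → talate forms (Rx 3).
talate present → tamol forms (Rx 13).
No rule produces belol, and it is not given. orbol would need corane and zoride (Rx 11), but zoride never forms.

tamol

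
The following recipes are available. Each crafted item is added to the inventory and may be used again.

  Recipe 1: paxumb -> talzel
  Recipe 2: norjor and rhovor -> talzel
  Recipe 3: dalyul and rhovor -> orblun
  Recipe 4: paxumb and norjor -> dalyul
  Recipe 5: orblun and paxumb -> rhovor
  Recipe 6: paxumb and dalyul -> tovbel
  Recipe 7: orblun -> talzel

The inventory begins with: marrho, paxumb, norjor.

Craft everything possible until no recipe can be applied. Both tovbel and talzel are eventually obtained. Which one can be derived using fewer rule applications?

talzel

talzel: Using Recipe 1, paxumb makes talzel. [1 rule application]
tovbel: Using Recipe 4, paxumb and norjor make dalyul. paxumb and dalyul -> tovbel (Recipe 6). [2 rule applications]
talzel needs fewer.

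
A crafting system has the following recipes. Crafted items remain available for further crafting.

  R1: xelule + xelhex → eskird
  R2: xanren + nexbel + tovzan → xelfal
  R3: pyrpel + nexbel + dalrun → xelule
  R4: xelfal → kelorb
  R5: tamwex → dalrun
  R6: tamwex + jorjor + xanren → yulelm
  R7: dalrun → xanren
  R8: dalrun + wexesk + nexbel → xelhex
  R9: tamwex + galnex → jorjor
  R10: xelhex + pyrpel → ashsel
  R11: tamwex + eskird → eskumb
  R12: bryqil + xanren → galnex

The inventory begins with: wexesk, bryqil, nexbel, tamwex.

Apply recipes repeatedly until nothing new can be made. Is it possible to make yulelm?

Yes

tamwex → dalrun (R5).
dalrun → xanren (R7).
bryqil + xanren → galnex (R12).
Using R9, tamwex and galnex make jorjor.
Using R6, tamwex, jorjor, and xanren make yulelm.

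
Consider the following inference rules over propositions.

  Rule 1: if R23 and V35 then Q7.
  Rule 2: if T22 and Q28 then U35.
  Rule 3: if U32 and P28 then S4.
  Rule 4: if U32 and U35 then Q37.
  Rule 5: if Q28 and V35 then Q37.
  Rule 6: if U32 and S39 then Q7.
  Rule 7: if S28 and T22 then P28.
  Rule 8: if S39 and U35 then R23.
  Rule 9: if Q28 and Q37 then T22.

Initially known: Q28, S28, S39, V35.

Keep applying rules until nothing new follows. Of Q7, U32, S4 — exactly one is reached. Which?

Q7

Q28 and V35 hold, so Q37 follows (Rule 5).
Q28 and Q37 hold, so T22 follows (Rule 9).
T22 and Q28 hold, so U35 follows (Rule 2).
S39 and U35 hold, so R23 follows (Rule 8).
From R23 and V35, Rule 1 gives Q7.
No rule produces U32, and it is not given. S4 would need U32 and P28 (Rule 3), but U32 is never established.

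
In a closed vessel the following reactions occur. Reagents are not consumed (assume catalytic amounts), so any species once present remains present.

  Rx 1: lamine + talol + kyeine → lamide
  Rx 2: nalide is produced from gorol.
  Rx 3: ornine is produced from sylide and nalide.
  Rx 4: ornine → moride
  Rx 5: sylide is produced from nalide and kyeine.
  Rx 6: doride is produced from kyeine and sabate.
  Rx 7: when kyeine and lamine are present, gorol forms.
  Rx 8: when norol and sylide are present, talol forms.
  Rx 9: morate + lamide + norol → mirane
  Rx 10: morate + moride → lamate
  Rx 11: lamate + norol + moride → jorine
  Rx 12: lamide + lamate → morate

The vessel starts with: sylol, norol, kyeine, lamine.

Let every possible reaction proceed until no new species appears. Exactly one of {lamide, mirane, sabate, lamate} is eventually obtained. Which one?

kyeine and lamine present → gorol forms (Rx 7).
gorol present → nalide forms (Rx 2).
nalide and kyeine present → sylide forms (Rx 5).
norol and sylide present → talol forms (Rx 8).
lamine, talol, and kyeine present → lamide forms (Rx 1).
lamate would need morate and moride (Rx 10), but morate never forms. mirane would need morate, lamide, and norol (Rx 9), but morate never forms. No rule produces sabate, and it is not given.

lamide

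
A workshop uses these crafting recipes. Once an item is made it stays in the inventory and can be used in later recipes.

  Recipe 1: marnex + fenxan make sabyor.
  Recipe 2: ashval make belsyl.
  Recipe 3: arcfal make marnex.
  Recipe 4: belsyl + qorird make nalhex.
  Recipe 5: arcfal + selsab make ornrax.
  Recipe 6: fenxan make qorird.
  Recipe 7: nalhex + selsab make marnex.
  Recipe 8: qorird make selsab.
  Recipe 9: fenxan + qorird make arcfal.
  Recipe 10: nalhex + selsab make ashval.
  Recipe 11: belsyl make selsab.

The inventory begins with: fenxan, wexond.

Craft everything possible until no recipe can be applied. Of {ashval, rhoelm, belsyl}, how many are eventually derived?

ashval would need nalhex and selsab (Recipe 10), but nalhex is never obtained.
No rule produces rhoelm, and it is not given.
belsyl would need ashval (Recipe 2), but ashval is never obtained.
None of the 3 are reached.

0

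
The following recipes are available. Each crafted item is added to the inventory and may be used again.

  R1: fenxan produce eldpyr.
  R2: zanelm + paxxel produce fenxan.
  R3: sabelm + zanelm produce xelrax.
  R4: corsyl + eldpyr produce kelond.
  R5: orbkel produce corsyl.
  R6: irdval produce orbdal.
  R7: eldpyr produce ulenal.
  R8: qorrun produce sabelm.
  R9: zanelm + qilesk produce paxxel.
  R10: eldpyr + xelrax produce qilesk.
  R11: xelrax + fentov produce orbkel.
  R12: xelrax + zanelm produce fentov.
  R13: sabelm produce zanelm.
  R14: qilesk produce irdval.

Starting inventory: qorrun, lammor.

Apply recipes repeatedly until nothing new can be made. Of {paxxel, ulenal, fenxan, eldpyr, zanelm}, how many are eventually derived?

1

Using R8, qorrun makes sabelm.
sabelm → zanelm (R13).
paxxel would need zanelm and qilesk (R9), but qilesk is never obtained.
ulenal would need eldpyr (R7), but eldpyr is never obtained.
fenxan would need zanelm and paxxel (R2), but paxxel is never obtained.
eldpyr would need fenxan (R1), but fenxan is never obtained.
zanelm: reached.
Reached: zanelm — 1 of the 5.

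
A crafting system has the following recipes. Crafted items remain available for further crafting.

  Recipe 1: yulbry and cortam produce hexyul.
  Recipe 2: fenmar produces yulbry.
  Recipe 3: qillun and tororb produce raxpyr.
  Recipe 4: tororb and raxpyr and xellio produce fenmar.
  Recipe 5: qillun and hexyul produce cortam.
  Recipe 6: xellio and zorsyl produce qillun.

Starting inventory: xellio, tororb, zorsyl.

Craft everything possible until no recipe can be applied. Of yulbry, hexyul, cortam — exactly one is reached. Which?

xellio and zorsyl → qillun (Recipe 6).
Using Recipe 3, qillun and tororb make raxpyr.
tororb and raxpyr and xellio → fenmar (Recipe 4).
Using Recipe 2, fenmar makes yulbry.
hexyul would need yulbry and cortam (Recipe 1), but cortam is never obtained. cortam would need qillun and hexyul (Recipe 5), but hexyul is never obtained.

yulbry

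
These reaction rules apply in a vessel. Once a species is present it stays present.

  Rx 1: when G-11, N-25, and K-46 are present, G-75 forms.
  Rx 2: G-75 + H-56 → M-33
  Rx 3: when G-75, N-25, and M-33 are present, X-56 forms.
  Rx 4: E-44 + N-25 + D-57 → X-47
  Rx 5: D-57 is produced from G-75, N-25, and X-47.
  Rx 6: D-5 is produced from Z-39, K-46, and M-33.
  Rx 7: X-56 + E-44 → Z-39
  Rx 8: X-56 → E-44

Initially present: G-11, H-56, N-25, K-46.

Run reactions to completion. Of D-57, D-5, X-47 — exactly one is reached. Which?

G-11, N-25, and K-46 present → G-75 forms (Rx 1).
G-75 and H-56 present → M-33 forms (Rx 2).
G-75, N-25, and M-33 present → X-56 forms (Rx 3).
X-56 present → E-44 forms (Rx 8).
X-56 and E-44 present → Z-39 forms (Rx 7).
Z-39, K-46, and M-33 present → D-5 forms (Rx 6).
X-47 would need E-44, N-25, and D-57 (Rx 4), but D-57 never forms. D-57 would need G-75, N-25, and X-47 (Rx 5), but X-47 never forms.

D-5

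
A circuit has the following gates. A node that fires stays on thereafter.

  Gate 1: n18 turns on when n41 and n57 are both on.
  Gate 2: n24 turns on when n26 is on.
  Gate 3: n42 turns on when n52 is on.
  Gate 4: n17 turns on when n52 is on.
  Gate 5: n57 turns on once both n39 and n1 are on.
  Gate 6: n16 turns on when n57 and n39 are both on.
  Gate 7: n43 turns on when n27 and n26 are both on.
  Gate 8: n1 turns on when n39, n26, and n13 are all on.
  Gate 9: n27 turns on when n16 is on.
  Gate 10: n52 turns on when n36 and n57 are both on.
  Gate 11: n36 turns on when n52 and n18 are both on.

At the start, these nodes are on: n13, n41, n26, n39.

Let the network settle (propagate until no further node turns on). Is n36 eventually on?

n36 would need n52 and n18 (Gate 11), but n52 never turns on.

No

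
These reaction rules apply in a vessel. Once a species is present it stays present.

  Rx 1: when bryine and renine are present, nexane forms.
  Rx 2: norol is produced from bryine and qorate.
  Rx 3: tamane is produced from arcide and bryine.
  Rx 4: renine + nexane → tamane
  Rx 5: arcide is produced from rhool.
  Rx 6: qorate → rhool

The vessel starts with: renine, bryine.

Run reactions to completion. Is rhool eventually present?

rhool would need qorate (Rx 6), but qorate never forms.

No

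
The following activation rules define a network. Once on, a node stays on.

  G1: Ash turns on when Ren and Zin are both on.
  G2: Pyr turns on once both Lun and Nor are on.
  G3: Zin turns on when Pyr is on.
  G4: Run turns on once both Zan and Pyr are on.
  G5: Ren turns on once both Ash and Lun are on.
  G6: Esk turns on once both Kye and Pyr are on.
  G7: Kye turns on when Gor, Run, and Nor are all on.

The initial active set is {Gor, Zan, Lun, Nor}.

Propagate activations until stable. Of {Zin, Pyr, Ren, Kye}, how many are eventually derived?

3

Lun and Nor are on, so Pyr turns on (G2).
Pyr is on, so Zin turns on (G3).
G4: Zan and Pyr on → Run on.
G7: Gor, Run, and Nor on → Kye on.
Zin: reached.
Pyr: reached.
Ren would need Ash and Lun (G5), but Ash never turns on.
Kye: reached.
Reached: Zin, Pyr, and Kye — 3 of the 4.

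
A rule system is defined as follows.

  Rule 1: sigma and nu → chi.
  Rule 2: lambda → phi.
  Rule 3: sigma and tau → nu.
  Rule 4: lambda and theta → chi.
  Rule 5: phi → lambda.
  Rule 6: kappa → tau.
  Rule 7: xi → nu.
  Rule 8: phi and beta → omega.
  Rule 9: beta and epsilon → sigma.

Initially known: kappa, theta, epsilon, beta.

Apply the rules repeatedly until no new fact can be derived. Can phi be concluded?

No

phi would need lambda (Rule 2), but lambda is never established.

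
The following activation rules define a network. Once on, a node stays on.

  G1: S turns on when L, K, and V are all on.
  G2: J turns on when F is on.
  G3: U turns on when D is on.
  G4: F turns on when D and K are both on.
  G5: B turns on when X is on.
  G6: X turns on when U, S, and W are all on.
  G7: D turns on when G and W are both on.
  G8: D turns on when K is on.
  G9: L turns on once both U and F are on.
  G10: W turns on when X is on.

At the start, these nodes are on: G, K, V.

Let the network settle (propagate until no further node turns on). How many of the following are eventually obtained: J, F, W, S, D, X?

K is on, so D turns on (G8).
D is on, so U turns on (G3).
G4: D and K on → F on.
G2: F on → J on.
U and F are on, so L turns on (G9).
L, K, and V are on, so S turns on (G1).
J: reached.
F: reached.
W would need X (G10), but X never turns on.
S: reached.
D: reached.
X would need U, S, and W (G6), but W never turns on.
Reached: J, F, S, and D — 4 of the 6.

4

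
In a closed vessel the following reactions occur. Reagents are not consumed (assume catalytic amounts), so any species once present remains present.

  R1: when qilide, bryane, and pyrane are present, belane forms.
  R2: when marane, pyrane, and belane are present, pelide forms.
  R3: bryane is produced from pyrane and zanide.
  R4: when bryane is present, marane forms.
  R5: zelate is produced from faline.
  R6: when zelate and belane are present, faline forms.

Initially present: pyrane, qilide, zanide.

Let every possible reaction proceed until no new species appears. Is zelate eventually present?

zelate would need faline (R5), but faline never forms.

No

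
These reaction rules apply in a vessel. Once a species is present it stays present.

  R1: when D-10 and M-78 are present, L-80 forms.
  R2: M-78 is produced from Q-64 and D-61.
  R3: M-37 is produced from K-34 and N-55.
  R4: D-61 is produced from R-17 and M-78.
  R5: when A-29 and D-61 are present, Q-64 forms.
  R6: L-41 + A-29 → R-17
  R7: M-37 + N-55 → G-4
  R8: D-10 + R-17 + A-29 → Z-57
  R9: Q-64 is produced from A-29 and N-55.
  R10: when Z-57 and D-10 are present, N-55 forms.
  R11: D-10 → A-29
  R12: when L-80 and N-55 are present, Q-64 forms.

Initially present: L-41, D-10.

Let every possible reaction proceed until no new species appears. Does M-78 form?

M-78 would need Q-64 and D-61 (R2), but D-61 never forms.

No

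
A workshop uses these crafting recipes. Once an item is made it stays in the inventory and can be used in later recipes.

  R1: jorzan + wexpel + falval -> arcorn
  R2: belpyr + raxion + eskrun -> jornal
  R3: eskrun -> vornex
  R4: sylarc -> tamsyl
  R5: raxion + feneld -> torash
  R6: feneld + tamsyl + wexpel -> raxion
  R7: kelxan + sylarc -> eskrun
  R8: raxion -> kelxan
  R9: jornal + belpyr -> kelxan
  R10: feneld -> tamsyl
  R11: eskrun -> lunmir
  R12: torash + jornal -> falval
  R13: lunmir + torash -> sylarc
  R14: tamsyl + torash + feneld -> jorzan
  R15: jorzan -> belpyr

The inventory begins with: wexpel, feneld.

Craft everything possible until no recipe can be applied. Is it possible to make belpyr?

Using R10, feneld makes tamsyl.
Using R6, feneld, tamsyl, and wexpel make raxion.
raxion + feneld -> torash (R5).
Using R14, tamsyl, torash, and feneld make jorzan.
Using R15, jorzan makes belpyr.

Yes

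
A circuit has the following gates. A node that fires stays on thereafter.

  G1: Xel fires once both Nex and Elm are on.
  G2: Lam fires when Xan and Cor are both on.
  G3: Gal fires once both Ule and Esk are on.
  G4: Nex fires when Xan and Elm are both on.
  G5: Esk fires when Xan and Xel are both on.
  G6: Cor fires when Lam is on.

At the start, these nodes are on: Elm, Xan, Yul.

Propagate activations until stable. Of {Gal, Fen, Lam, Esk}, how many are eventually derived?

1

G4: Xan and Elm on → Nex on.
Nex and Elm are on, so Xel fires (G1).
G5: Xan and Xel on → Esk on.
Gal would need Ule and Esk (G3), but Ule never turns on.
No rule produces Fen, and it is not given.
Lam would need Xan and Cor (G2), but Cor never turns on.
Esk: reached.
Reached: Esk — 1 of the 4.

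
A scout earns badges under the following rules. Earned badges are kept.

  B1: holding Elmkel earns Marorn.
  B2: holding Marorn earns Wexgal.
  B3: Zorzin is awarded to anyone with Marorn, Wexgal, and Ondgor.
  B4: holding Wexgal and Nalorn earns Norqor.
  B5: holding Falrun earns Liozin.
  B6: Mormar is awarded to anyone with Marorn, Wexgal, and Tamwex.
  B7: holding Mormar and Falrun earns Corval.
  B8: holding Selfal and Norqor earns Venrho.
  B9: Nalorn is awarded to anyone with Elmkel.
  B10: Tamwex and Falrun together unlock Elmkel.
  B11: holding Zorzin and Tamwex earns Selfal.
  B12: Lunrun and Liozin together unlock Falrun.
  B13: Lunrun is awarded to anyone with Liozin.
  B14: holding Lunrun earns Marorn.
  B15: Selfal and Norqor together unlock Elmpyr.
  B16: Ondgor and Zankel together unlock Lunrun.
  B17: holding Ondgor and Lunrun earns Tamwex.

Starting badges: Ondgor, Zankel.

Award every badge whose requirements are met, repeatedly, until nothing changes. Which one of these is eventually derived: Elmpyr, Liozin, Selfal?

With Ondgor and Zankel, Lunrun is earned (B16).
With Ondgor and Lunrun, Tamwex is earned (B17).
With Lunrun, Marorn is earned (B14).
With Marorn, Wexgal is earned (B2).
With Marorn, Wexgal, and Ondgor, Zorzin is earned (B3).
With Zorzin and Tamwex, Selfal is earned (B11).
Elmpyr would need Selfal and Norqor (B15), but Norqor is never earned. Liozin would need Falrun (B5), but Falrun is never earned.

Selfal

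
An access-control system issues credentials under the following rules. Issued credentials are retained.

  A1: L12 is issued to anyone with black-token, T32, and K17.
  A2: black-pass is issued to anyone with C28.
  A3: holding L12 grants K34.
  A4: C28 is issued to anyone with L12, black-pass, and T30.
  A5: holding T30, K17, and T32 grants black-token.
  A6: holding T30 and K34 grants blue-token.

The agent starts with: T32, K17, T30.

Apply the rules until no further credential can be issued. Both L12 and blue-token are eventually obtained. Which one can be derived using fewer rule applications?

L12

L12: Holding T30, K17, and T32 grants black-token (A5). Holding black-token, T32, and K17 grants L12 (A1). [2 rule applications]
blue-token: Holding T30, K17, and T32 grants black-token (A5). Holding black-token, T32, and K17 grants L12 (A1). Holding L12 grants K34 (A3). Holding T30 and K34 grants blue-token (A6). [4 rule applications]
L12 needs fewer.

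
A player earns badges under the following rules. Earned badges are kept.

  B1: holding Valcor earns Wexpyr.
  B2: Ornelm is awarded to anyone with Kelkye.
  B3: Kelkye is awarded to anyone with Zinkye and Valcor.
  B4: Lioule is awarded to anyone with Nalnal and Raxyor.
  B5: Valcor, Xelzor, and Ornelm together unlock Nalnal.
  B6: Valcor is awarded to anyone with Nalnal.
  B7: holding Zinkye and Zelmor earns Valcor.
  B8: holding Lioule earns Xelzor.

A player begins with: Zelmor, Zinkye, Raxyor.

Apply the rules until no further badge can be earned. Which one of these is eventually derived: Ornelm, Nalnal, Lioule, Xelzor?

Ornelm

With Zinkye and Zelmor, Valcor is earned (B7).
With Zinkye and Valcor, Kelkye is earned (B3).
With Kelkye, Ornelm is earned (B2).
Lioule would need Nalnal and Raxyor (B4), but Nalnal is never earned. Xelzor would need Lioule (B8), but Lioule is never earned. Nalnal would need Valcor, Xelzor, and Ornelm (B5), but Xelzor is never earned.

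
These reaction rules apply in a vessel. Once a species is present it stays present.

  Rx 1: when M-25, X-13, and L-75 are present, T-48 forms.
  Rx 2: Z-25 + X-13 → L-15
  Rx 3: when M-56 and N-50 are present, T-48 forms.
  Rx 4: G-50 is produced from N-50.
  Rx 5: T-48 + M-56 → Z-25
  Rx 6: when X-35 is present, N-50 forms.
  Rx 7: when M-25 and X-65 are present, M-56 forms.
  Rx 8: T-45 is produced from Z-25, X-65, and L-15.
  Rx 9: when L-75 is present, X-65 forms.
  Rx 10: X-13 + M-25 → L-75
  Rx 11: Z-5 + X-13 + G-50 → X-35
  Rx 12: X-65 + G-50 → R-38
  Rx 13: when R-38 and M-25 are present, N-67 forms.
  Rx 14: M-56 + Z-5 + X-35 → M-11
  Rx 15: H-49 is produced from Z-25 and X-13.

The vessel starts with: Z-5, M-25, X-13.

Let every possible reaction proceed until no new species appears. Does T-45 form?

X-13 and M-25 present → L-75 forms (Rx 10).
M-25, X-13, and L-75 present → T-48 forms (Rx 1).
L-75 present → X-65 forms (Rx 9).
M-25 and X-65 present → M-56 forms (Rx 7).
T-48 and M-56 present → Z-25 forms (Rx 5).
Z-25 and X-13 present → L-15 forms (Rx 2).
Z-25, X-65, and L-15 present → T-45 forms (Rx 8).

Yes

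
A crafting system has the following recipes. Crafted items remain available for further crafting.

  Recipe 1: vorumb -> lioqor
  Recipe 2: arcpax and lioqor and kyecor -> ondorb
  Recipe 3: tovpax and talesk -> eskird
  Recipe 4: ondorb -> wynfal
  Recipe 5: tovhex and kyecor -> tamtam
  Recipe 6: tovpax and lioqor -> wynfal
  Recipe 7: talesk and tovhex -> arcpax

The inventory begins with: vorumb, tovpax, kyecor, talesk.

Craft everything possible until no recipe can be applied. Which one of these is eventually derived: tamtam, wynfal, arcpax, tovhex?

wynfal

vorumb -> lioqor (Recipe 1).
Using Recipe 6, tovpax and lioqor make wynfal.
tamtam would need tovhex and kyecor (Recipe 5), but tovhex is never obtained. arcpax would need talesk and tovhex (Recipe 7), but tovhex is never obtained. No rule produces tovhex, and it is not given.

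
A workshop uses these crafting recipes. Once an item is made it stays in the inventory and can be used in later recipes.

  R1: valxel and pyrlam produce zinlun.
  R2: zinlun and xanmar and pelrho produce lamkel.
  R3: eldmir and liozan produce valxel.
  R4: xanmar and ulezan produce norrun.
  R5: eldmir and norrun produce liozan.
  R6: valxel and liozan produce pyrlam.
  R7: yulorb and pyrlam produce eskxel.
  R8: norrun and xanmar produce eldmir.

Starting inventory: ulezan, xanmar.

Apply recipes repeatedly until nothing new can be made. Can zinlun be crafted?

Yes

xanmar and ulezan → norrun (R4).
Using R8, norrun and xanmar make eldmir.
eldmir and norrun → liozan (R5).
eldmir and liozan → valxel (R3).
valxel and liozan → pyrlam (R6).
Using R1, valxel and pyrlam make zinlun.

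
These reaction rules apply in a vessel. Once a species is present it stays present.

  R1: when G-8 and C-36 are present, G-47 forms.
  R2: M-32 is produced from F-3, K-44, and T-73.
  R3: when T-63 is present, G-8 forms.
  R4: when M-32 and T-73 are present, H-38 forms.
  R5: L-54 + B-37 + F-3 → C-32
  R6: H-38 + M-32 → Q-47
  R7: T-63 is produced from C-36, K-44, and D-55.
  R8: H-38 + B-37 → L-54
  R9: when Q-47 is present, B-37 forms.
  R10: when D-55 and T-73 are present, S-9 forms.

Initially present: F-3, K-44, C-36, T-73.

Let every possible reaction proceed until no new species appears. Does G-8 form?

No

G-8 would need T-63 (R3), but T-63 never forms.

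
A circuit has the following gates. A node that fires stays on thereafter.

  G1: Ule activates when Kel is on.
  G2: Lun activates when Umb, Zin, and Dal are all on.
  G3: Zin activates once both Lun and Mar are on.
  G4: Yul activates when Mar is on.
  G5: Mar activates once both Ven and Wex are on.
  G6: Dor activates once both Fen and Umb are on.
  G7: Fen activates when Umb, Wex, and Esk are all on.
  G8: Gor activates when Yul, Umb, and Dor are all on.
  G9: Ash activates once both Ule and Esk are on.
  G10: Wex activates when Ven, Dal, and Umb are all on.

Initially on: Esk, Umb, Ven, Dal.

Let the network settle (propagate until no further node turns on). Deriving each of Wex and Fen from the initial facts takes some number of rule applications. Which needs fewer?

Wex: G10: Ven, Dal, and Umb on → Wex on. [1 rule application]
Fen: Ven, Dal, and Umb are on, so Wex activates (G10). G7: Umb, Wex, and Esk on → Fen on. [2 rule applications]
Wex needs fewer.

Wex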